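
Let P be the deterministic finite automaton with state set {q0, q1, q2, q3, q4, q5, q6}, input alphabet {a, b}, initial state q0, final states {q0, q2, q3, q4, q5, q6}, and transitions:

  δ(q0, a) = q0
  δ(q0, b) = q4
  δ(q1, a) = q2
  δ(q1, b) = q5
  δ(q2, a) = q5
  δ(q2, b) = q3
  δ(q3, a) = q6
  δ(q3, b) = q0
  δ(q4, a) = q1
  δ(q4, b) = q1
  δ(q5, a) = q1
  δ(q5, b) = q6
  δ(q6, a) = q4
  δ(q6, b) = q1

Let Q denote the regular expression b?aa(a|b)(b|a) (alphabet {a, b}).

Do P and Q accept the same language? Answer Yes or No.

The empty string ε is accepted by P but rejected by Q.
So L(P) ≠ L(Q).

No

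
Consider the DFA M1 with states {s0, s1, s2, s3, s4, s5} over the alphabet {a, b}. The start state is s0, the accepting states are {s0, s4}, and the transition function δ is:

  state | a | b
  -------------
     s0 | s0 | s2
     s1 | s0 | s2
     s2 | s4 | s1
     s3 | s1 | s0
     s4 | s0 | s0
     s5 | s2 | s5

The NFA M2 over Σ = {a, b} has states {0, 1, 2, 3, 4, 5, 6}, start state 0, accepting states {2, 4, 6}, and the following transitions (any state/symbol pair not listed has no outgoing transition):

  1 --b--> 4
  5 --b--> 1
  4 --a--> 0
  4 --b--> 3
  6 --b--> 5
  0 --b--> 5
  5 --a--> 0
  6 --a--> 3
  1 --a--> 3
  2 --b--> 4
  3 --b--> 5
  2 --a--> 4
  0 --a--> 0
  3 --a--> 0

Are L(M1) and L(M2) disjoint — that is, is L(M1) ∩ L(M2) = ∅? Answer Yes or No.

Yes

Exploring the product automaton M1 × M2 from the start pair (s0, 0), following both machines on each input symbol, reaches 13 state pairs: (s0, 0), (s2, 5), (s4, 0), (s1, 1), (s0, 5), (s0, 3), (s2, 4), (s2, 1), (s1, 3), (s4, 3), (s1, 4), (s2, 3), (s1, 5).
M1 accepts in {s0, s4} and M2 accepts in {2, 4, 6}; no reachable pair has both components accepting, so no string drives both machines to acceptance simultaneously and L(M1) ∩ L(M2) = ∅.
So no string is accepted by both, and the intersection is empty.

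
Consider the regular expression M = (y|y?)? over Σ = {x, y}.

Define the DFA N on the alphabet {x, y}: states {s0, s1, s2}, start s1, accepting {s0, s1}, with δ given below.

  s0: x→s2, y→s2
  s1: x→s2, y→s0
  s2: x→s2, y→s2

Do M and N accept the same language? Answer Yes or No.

Yes

Converting the expression M to a DFA (subset construction, then merging equivalent states) gives the minimal DFA with states {m0, m1, m2}, start state m0, accepting states {m0, m2} and transitions m0: x→m1, y→m2; m1: x→m1, y→m1; m2: x→m1, y→m1.
Exploring the product automaton M × N from the start pair (m0, s1), following both machines on each input symbol, reaches 3 state pairs: (m0, s1), (m1, s2), (m2, s0).
M accepts in {m0, m2} and N accepts in {s0, s1}. In every reachable pair the two components are either both accepting — (m0, s1), (m2, s0) — or both non-accepting, so no string is accepted by exactly one of the machines: L(M) \ L(N) and L(N) \ L(M) are both empty.
Hence every string is accepted by M iff it is accepted by N, and the two languages coincide.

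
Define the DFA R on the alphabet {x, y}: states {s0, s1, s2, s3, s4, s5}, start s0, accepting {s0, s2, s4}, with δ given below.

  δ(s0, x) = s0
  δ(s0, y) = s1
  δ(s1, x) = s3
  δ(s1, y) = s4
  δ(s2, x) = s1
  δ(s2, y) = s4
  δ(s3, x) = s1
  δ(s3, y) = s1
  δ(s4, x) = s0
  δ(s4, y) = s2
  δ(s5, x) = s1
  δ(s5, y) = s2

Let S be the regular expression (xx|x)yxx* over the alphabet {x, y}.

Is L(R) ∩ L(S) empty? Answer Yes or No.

Converting the expression S to a DFA (subset construction, then merging equivalent states) gives the minimal DFA with states {r0, r1, r2, r3, r4, r5}, start state r0, accepting states {r5} and transitions r0: x→r1, y→r2; r1: x→r3, y→r4; r2: x→r2, y→r2; r3: x→r2, y→r4; r4: x→r5, y→r2; r5: x→r5, y→r2.
Exploring the product automaton R × S from the start pair (s0, r0), following both machines on each input symbol, reaches 11 state pairs: (s0, r0), (s0, r1), (s1, r2), (s0, r3), (s1, r4), (s3, r2), (s4, r2), (s0, r2), (s3, r5), (s2, r2), (s1, r5).
R accepts in {s0, s2, s4} and S accepts in {r5}; no reachable pair has both components accepting, so no string drives both machines to acceptance simultaneously and L(R) ∩ L(S) = ∅.
So no string is accepted by both, and the intersection is empty.

Yes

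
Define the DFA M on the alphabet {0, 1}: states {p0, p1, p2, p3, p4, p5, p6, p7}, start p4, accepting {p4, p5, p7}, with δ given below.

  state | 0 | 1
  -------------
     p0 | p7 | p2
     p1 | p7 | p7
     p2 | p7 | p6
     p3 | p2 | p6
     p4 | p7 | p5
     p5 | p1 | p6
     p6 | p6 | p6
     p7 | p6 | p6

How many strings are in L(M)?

5

The useful subgraph on states {p1, p4, p5, p7} is acyclic, so L(M) is finite; the longest accepting path visits 4 useful states, giving maximum string length 3.
Counting accepting paths from p4 by length: 1 of length 0, 2 of length 1, 2 of length 3. Total 5.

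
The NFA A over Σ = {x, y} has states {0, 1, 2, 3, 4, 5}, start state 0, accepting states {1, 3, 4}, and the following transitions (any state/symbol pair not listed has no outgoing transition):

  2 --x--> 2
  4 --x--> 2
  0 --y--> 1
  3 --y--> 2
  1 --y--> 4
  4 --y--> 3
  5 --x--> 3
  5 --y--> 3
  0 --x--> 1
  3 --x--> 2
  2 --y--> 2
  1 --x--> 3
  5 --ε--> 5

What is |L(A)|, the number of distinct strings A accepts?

The useful subgraph on states {0, 1, 3, 4} is acyclic, so L(A) is finite; the longest accepting path visits 4 useful states, giving maximum string length 3.
Counting accepting paths from 0 by length: 2 of length 1, 4 of length 2, 2 of length 3. Total 8.

8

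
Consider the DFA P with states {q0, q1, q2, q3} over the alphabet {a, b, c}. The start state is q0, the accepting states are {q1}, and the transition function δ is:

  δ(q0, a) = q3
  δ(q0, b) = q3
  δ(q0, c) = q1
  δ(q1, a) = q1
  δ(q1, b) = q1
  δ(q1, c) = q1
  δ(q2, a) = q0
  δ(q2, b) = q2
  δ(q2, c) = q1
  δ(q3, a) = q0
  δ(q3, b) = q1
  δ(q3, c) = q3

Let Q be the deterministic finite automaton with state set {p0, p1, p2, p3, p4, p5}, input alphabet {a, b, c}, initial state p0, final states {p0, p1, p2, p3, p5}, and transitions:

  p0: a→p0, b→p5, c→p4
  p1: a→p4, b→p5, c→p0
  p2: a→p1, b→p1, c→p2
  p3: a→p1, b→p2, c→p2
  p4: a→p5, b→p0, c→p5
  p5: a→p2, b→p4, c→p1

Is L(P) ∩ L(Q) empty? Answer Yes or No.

The string ab is accepted by both P and Q.
Hence L(P) ∩ L(Q) ≠ ∅.

No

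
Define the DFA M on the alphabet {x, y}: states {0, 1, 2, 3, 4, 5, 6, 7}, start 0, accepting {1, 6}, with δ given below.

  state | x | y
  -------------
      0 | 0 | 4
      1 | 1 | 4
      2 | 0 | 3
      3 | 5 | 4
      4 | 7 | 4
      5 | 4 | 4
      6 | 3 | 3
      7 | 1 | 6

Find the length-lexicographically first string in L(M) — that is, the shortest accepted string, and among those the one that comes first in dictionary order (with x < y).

A breadth-first search from 0 reaches an accepting state first via the path 0 → 4 → 7 → 1 on input yxx.
No string of length < 3 is accepted (BFS exhausts all shorter strings without reaching an accepting state), and yxx is the lexicographically least accepting string of length 3.

yxx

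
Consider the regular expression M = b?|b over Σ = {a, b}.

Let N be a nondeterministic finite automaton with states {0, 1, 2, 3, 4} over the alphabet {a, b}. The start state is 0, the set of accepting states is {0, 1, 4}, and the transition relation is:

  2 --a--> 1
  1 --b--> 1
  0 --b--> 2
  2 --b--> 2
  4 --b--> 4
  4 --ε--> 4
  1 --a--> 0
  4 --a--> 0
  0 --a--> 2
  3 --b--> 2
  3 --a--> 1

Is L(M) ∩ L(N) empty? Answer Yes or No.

No

The empty string ε is accepted by both M and N.
Hence L(M) ∩ L(N) ≠ ∅.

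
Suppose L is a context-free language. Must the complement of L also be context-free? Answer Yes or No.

No

CFLs are closed under union, so if they were also closed under complement they would be closed under intersection by De Morgan (L₁ ∩ L₂ is the complement of the union of the complements). But {aⁿbⁿcᵐ} ∩ {aᵐbⁿcⁿ} = {aⁿbⁿcⁿ} is not context-free although both operands are.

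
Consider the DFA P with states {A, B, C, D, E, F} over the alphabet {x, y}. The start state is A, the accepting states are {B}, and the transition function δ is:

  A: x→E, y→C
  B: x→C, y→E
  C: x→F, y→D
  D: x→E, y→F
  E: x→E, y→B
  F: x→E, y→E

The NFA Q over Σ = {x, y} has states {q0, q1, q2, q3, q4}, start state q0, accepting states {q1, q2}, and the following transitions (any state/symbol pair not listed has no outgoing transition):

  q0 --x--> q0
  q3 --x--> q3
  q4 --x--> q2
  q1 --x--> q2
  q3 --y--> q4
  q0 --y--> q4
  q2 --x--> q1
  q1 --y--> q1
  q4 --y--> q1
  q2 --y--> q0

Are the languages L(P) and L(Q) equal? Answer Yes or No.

No

The string xy is accepted by P but rejected by Q.
So L(P) ≠ L(Q).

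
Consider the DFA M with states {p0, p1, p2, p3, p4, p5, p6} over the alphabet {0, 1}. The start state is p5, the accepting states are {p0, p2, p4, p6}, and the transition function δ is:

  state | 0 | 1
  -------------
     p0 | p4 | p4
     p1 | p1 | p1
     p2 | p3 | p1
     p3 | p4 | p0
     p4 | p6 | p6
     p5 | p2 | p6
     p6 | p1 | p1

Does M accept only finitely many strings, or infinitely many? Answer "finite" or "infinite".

finite

The useful states (reachable from p5 and able to reach an accepting state) are {p0, p2, p3, p4, p5, p6}.
Restricted to these states the transition graph has no cycle, so every accepting path has bounded length and L is finite.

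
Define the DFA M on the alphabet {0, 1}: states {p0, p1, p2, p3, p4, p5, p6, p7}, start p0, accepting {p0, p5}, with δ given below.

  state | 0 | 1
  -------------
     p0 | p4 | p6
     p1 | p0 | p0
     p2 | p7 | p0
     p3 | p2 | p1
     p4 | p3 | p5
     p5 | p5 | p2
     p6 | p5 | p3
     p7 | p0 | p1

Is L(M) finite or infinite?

infinite

State p0 is reachable from the start and can reach an accepting state, and it lies on the cycle p0 → p4 → p3 → p1 → p0.
Traversing that cycle any number of times yields accepted strings of unbounded length, so the language is infinite.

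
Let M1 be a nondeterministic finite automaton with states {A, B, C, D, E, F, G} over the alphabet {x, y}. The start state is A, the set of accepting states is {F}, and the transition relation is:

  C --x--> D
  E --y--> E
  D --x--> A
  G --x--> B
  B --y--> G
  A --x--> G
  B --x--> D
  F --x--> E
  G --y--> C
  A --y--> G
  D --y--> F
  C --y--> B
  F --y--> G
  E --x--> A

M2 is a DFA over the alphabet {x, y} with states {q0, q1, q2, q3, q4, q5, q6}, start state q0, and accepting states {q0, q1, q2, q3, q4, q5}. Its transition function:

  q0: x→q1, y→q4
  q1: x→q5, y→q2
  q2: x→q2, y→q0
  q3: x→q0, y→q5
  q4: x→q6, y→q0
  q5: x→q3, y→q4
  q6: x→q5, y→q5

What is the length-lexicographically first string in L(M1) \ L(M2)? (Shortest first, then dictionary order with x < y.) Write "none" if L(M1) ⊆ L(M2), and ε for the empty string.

Exploring the product automaton M1 × M2 from the start pair (A, q0), following both machines on each input symbol, reaches 40 state pairs: (A, q0), (G, q1), (G, q4), (B, q5), (C, q2), (B, q6), (C, q0), (D, q3), (D, q2), (B, q0), (D, q5), (G, q5), (D, q1), (B, q4), (F, q5), (A, q2), (F, q0), (A, q3), (F, q4), (B, q3), (C, q4), (A, q5), (F, q2), (D, q6), (G, q0), (E, q3), (G, q2), (E, q1), (E, q6), (D, q0), (G, q3), (E, q2), (B, q1), (E, q5), (B, q2), (A, q1), (C, q5), (E, q0), (E, q4), (A, q6).
M1 accepts in {F} and M2 accepts in {q0, q1, q2, q3, q4, q5}. The reachable pairs whose M1-component is accepting are (F, q5), (F, q0), (F, q4), (F, q2); in each of them the M2-component is accepting too, so the product for L(M1) \ L(M2) (M1-component accepting, M2-component rejecting) has no reachable accepting pair and the difference is empty.
So every string accepted by M1 is also accepted by M2: L(M1) \ L(M2) = ∅ and there is no such string.

none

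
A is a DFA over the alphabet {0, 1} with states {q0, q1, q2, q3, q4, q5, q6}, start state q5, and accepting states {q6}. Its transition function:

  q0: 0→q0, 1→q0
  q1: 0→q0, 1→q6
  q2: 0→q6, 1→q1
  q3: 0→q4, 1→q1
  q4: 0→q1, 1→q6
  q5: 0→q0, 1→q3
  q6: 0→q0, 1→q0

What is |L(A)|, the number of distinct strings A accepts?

3

The useful subgraph on states {q1, q3, q4, q5, q6} is acyclic, so L(A) is finite; the longest accepting path visits 5 useful states, giving maximum string length 4.
Counting accepting paths from q5 by length: 2 of length 3, 1 of length 4. Total 3.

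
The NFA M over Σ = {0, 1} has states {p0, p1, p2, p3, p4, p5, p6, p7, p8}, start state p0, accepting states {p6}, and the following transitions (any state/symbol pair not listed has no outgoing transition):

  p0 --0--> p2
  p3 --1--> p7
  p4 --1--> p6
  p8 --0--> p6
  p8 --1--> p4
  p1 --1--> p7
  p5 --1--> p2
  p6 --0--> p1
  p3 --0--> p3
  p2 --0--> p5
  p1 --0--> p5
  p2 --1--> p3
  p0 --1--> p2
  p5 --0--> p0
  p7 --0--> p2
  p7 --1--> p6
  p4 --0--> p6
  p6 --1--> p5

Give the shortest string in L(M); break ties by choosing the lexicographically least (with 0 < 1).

A breadth-first search from p0 reaches an accepting state first via the path p0 → p2 → p3 → p7 → p6 on input 0111.
No string of length < 4 is accepted (BFS exhausts all shorter strings without reaching an accepting state), and 0111 is the lexicographically least accepting string of length 4.

0111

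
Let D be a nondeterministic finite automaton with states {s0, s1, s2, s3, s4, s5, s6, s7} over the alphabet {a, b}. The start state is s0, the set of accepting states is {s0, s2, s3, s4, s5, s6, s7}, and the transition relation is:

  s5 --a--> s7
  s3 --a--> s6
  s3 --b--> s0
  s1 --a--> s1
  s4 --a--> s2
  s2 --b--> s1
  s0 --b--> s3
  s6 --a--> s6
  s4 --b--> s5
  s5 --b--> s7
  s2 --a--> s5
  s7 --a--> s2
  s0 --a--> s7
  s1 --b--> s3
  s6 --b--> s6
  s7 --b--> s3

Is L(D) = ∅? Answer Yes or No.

No

The empty string ε is accepted: the run s0 ends in the accepting state s0.
Since at least one string is accepted, L(D) is not empty.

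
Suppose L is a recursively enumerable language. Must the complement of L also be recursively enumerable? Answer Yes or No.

If both L and its complement were r.e., running the two recognisers in parallel would decide L, so L would be recursive; but there are r.e. languages that are not recursive (e.g. the halting problem), and their complements are therefore not r.e.

No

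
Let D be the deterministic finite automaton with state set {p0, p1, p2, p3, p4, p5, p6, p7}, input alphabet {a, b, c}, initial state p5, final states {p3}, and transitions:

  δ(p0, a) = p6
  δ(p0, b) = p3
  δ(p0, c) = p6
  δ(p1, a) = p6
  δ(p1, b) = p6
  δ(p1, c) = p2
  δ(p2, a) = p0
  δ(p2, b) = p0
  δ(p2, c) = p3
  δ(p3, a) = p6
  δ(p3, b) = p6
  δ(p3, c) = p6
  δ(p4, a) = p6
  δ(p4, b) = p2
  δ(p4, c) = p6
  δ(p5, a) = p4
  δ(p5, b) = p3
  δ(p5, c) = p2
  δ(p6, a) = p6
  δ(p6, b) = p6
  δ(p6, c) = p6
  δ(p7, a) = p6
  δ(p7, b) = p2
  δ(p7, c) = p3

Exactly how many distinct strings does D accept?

7

The useful subgraph on states {p0, p2, p3, p4, p5} is acyclic, so L(D) is finite; the longest accepting path visits 5 useful states, giving maximum string length 4.
Counting accepting paths from p5 by length: 1 of length 1, 1 of length 2, 3 of length 3, 2 of length 4. Total 7.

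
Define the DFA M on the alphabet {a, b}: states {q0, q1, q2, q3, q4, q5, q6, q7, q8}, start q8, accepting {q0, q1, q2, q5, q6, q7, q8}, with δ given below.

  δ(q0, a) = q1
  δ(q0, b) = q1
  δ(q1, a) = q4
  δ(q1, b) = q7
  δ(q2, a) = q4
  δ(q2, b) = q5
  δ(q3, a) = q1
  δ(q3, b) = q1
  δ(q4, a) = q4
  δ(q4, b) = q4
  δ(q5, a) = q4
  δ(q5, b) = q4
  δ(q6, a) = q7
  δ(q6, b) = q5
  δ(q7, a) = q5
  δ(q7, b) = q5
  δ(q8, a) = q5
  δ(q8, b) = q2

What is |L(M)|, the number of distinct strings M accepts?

The useful subgraph on states {q2, q5, q8} is acyclic, so L(M) is finite; the longest accepting path visits 3 useful states, giving maximum string length 2.
Counting accepting paths from q8 by length: 1 of length 0, 2 of length 1, 1 of length 2. Total 4.

4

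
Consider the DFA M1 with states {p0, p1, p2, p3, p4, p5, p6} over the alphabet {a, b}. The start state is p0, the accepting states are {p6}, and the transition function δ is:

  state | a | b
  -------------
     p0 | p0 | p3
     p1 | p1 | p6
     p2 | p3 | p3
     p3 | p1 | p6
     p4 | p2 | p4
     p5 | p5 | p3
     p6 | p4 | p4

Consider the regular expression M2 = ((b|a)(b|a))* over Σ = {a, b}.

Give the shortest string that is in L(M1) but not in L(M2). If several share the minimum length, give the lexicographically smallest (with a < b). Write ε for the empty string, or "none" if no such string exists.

The string abb is accepted by M1 but not by M2.
No shorter string lies in the difference, and abb is the lexicographically first length-3 string in L(M1) \ L(M2).

abb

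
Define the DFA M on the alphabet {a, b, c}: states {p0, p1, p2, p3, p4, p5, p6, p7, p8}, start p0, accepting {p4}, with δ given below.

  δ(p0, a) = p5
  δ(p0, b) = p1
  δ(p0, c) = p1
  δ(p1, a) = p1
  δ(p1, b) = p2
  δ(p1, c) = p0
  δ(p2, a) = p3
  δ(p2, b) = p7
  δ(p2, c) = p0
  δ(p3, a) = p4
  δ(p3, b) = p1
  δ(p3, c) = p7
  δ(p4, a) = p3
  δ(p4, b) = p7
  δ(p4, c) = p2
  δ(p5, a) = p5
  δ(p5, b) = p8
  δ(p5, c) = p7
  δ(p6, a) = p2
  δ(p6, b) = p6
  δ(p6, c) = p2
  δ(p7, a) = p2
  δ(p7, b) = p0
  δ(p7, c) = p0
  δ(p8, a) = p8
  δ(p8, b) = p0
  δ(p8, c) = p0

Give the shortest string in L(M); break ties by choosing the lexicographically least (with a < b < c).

A breadth-first search from p0 reaches an accepting state first via the path p0 → p1 → p2 → p3 → p4 on input bbaa.
No string of length < 4 is accepted (BFS exhausts all shorter strings without reaching an accepting state), and bbaa is the lexicographically least accepting string of length 4.

bbaa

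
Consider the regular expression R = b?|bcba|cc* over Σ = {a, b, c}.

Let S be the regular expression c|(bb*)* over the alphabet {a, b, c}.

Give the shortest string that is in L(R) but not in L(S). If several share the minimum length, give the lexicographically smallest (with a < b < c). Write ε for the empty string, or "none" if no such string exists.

The string cc is accepted by R but not by S.
No shorter string lies in the difference, and cc is the lexicographically first length-2 string in L(R) \ L(S).

cc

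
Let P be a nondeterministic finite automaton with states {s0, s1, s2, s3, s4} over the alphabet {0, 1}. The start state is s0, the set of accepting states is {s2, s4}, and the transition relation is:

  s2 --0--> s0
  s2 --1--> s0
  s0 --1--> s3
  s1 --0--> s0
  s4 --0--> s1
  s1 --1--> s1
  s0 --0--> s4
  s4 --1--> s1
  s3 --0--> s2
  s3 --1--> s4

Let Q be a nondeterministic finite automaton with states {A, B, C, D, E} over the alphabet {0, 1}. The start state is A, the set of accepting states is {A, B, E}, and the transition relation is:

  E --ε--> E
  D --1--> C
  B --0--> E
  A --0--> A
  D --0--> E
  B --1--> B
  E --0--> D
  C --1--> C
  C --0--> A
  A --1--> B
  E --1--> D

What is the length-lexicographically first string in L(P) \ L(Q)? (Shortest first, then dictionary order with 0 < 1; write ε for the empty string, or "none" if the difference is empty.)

0100

The string 0100 is accepted by P but not by Q.
No shorter string lies in the difference, and 0100 is the lexicographically first length-4 string in L(P) \ L(Q).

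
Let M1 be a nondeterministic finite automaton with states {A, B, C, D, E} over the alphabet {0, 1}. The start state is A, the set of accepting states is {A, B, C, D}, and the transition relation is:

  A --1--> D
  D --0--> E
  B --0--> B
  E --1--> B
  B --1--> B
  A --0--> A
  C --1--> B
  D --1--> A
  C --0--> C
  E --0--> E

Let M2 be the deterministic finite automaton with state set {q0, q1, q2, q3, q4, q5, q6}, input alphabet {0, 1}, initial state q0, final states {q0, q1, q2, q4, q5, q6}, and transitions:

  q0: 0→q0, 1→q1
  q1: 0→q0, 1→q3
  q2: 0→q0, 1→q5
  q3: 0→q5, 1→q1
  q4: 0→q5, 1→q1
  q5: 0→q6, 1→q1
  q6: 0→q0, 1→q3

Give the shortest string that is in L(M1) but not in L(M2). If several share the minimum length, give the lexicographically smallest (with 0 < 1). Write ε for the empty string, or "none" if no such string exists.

11

The string 11 is accepted by M1 but not by M2.
No shorter string lies in the difference, and 11 is the lexicographically first length-2 string in L(M1) \ L(M2).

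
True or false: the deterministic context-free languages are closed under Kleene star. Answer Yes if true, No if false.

No

L = {c aⁿbⁿ : n≥0} ∪ {cc aⁿb²ⁿ : n≥0} is a DCFL (the number of leading c's fixes which ratio the DPDA checks), but L* is not. Every word of L starts with c, so in a factorisation of the string cc aⁱbʲ (i≥1) into words of L each factor begins at one of the two c's: either the whole string is a single word of L (forcing j = 2i), or it splits as c · (c aⁱbʲ) with c ∈ L (take n = 0) and c aⁱbʲ ∈ L (forcing j = i). Thus L* ∩ cca⁺b* = {cc aⁿbⁿ : n≥1} ∪ {cc aⁿb²ⁿ : n≥1}. A DPDA for L* would give one for this intersection with a regular set, and, started from its configuration after reading cc, one for {aⁿbⁿ : n≥1} ∪ {aⁿb²ⁿ : n≥1}, which no deterministic PDA accepts (a DPDA for it would have a single run on aⁿb²ⁿ, accepting after the prefix aⁿbⁿ and accepting again after n more b's; an ordinary PDA that simulates it on a's and b's and, at any moment when it is accepting, may switch to reading only a fresh letter d while feeding each d to the simulation as a b, would accept aⁱbʲdᵏ (k≥1) exactly when both aⁱbʲ and aⁱbʲ⁺ᵏ are in the language, i.e. its language intersected with the regular set a*b*d⁺ would be exactly {aⁿbⁿdⁿ : n≥1} — impossible, since context-free languages are closed under intersection with regular sets and {aⁿbⁿdⁿ} is not context-free). So L* is not a DCFL.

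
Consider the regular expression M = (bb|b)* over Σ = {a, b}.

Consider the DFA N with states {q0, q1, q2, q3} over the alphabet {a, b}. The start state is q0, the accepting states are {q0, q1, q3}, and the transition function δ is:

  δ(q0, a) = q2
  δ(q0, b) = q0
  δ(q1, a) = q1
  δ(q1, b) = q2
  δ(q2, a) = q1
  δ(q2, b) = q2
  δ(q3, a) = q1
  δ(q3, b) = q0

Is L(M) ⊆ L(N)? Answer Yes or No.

Converting the expression M to a DFA (subset construction, then merging equivalent states) gives the minimal DFA with states {m0, m1}, start state m0, accepting states {m0} and transitions m0: a→m1, b→m0; m1: a→m1, b→m1.
Exploring the product automaton M × N from the start pair (m0, q0), following both machines on each input symbol, reaches 3 state pairs: (m0, q0), (m1, q2), (m1, q1).
M accepts in {m0} and N accepts in {q0, q1, q3}. The reachable pairs whose M-component is accepting are (m0, q0); in each of them the N-component is accepting too, so the product for L(M) \ L(N) (M-component accepting, N-component rejecting) has no reachable accepting pair and the difference is empty.
Hence every string in L(M) is also in L(N).

Yes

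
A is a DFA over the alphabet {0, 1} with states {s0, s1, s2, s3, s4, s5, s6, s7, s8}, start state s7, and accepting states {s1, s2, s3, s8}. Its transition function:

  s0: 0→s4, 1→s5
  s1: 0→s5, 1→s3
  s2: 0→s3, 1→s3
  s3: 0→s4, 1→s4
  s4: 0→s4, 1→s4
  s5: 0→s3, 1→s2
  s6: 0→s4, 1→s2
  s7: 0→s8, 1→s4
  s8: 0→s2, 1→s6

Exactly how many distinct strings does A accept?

7

The useful subgraph on states {s2, s3, s6, s7, s8} is acyclic, so L(A) is finite; the longest accepting path visits 5 useful states, giving maximum string length 4.
Counting accepting paths from s7 by length: 1 of length 1, 1 of length 2, 3 of length 3, 2 of length 4. Total 7.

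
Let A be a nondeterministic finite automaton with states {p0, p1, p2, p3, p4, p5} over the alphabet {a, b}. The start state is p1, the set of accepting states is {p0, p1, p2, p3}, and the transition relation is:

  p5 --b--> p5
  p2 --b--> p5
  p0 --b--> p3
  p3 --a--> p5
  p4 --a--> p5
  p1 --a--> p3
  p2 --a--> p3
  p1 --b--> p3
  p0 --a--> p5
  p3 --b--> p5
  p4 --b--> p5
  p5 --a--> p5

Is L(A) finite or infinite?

The useful states (reachable from p1 and able to reach an accepting state) are {p1, p3}.
Restricted to these states the transition graph has no cycle, so every accepting path has bounded length and L is finite.

finite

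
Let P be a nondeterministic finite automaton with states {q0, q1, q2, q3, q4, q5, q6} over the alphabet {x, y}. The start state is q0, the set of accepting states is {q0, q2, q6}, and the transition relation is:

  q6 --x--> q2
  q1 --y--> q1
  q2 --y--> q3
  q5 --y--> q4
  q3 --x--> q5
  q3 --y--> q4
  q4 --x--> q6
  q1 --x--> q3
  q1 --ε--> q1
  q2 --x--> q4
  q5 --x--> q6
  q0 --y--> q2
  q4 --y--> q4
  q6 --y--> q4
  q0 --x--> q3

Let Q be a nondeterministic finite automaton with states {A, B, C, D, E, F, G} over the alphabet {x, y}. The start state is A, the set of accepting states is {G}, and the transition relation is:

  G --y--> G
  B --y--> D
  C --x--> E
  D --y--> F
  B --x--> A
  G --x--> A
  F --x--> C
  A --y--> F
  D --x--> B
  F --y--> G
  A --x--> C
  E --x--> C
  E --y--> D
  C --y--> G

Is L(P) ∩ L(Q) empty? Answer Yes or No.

Exploring the product automaton P × Q from the start pair (q0, A), following both machines on each input symbol, reaches 22 state pairs: (q0, A), (q3, C), (q2, F), (q5, E), (q4, G), (q4, C), (q3, G), (q6, C), (q4, D), (q6, A), (q6, E), (q5, A), (q2, E), (q6, B), (q4, F), (q2, C), (q3, D), (q2, A), (q4, E), (q5, B), (q3, F), (q5, C).
P accepts in {q0, q2, q6} and Q accepts in {G}; no reachable pair has both components accepting, so no string drives both machines to acceptance simultaneously and L(P) ∩ L(Q) = ∅.
So no string is accepted by both, and the intersection is empty.

Yes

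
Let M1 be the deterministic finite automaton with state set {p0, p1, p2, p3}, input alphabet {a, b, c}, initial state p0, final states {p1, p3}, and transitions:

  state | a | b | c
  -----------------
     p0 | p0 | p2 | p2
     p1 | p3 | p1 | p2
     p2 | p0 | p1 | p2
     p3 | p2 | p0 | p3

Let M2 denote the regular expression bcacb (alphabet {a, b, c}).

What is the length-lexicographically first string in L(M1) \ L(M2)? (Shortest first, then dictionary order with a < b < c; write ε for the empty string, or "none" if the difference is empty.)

The string bb is accepted by M1 but not by M2.
No shorter string lies in the difference, and bb is the lexicographically first length-2 string in L(M1) \ L(M2).

bb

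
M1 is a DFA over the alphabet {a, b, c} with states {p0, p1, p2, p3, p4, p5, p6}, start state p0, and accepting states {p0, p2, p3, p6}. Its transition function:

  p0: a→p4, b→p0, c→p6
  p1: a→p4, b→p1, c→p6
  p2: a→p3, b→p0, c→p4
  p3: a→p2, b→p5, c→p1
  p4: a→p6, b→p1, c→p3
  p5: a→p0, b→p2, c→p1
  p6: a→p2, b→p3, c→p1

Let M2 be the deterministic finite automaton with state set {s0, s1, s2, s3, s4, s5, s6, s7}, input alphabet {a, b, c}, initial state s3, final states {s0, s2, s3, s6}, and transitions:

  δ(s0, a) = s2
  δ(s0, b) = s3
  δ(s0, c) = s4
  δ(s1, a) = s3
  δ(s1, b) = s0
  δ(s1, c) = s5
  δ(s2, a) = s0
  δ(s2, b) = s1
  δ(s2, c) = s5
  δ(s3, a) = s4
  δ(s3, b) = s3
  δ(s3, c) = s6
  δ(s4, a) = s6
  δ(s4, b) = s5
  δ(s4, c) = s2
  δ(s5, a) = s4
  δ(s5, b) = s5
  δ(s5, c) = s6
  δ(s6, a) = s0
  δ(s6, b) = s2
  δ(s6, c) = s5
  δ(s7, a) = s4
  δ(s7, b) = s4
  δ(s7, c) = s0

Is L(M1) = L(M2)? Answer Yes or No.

Exploring the product automaton M1 × M2 from the start pair (p0, s3), following both machines on each input symbol, reaches 7 state pairs: (p0, s3), (p4, s4), (p6, s6), (p1, s5), (p3, s2), (p2, s0), (p5, s1).
M1 accepts in {p0, p2, p3, p6} and M2 accepts in {s0, s2, s3, s6}. In every reachable pair the two components are either both accepting — (p0, s3), (p6, s6), (p3, s2), (p2, s0) — or both non-accepting, so no string is accepted by exactly one of the machines: L(M1) \ L(M2) and L(M2) \ L(M1) are both empty.
Hence every string is accepted by M1 iff it is accepted by M2, and the two languages coincide.

Yes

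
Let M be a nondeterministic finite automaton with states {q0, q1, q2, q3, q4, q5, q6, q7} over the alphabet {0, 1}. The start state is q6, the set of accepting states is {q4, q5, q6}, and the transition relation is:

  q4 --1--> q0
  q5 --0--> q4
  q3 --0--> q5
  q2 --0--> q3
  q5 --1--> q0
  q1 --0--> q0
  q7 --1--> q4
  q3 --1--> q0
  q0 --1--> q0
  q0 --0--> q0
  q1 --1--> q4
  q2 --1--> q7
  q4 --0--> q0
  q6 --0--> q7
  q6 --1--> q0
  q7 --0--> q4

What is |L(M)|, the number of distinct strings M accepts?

3

The useful subgraph on states {q4, q6, q7} is acyclic, so L(M) is finite; the longest accepting path visits 3 useful states, giving maximum string length 2.
Counting accepting paths from q6 by length: 1 of length 0, 2 of length 2. Total 3.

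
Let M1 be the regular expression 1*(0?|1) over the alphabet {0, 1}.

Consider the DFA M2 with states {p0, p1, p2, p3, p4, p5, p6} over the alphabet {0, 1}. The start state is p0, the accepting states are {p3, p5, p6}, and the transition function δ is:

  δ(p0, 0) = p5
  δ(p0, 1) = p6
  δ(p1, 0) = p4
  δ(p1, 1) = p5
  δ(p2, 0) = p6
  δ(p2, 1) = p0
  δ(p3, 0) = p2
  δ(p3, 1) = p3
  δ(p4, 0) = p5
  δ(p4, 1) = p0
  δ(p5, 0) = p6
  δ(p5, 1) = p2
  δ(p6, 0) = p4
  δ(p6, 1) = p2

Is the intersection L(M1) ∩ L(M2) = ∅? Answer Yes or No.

No

The string 0 is accepted by both M1 and M2.
Hence L(M1) ∩ L(M2) ≠ ∅.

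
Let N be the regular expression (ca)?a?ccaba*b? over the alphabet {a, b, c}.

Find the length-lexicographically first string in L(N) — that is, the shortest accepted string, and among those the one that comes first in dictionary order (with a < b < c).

By inspection of the expression, no string of length less than 4 matches, and ccab is the lexicographically first match of length 4.

ccab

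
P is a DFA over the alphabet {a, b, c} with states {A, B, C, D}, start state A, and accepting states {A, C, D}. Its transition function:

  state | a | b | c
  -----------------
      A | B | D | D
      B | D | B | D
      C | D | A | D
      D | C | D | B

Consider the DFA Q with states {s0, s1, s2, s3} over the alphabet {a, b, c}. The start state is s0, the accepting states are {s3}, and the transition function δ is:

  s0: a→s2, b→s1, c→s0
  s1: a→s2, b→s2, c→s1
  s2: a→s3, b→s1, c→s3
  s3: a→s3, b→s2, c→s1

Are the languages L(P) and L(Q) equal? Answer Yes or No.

No

The empty string ε is accepted by P but rejected by Q.
So L(P) ≠ L(Q).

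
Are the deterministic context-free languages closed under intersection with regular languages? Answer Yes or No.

Yes

Run the DPDA and a DFA for the regular language in lock-step (product of the two finite controls, one shared stack, the DFA component advancing only on genuine input moves); the result is still deterministic and accepts when both components accept.
So the deterministic context-free languages are closed under intersection with a regular language.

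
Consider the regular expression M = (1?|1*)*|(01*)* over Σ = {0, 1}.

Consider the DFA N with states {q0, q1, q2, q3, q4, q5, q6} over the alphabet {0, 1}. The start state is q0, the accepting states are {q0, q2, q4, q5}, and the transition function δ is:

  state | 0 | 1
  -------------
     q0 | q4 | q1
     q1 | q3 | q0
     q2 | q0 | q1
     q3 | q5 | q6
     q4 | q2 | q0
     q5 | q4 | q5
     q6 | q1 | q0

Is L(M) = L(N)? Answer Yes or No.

The string 1 is accepted by M but rejected by N.
So L(M) ≠ L(N).

No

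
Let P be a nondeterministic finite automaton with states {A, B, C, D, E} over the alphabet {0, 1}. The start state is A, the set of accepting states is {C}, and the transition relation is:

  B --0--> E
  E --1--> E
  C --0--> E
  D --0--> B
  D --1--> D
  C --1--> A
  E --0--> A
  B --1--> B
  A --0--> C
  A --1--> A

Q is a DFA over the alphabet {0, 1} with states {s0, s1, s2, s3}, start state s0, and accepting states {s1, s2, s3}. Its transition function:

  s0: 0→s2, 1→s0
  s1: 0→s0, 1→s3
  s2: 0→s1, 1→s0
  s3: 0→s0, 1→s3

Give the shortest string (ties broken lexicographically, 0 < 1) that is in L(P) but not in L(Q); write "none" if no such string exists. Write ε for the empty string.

Exploring the product automaton P × Q from the start pair (A, s0), following both machines on each input symbol, reaches 4 state pairs: (A, s0), (C, s2), (E, s1), (E, s3).
P accepts in {C} and Q accepts in {s1, s2, s3}. The reachable pairs whose P-component is accepting are (C, s2); in each of them the Q-component is accepting too, so the product for L(P) \ L(Q) (P-component accepting, Q-component rejecting) has no reachable accepting pair and the difference is empty.
So every string accepted by P is also accepted by Q: L(P) \ L(Q) = ∅ and there is no such string.

none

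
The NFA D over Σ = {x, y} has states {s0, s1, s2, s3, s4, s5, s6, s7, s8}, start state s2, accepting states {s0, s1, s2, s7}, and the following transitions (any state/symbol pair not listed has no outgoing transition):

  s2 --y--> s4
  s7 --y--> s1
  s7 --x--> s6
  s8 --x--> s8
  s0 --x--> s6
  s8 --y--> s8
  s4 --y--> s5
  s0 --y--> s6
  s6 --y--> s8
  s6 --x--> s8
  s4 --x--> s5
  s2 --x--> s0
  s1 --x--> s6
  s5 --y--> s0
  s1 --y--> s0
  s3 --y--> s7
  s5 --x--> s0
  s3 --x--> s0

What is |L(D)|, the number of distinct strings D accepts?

6

The useful subgraph on states {s0, s2, s4, s5} is acyclic, so L(D) is finite; the longest accepting path visits 4 useful states, giving maximum string length 3.
Counting accepting paths from s2 by length: 1 of length 0, 1 of length 1, 4 of length 3. Total 6.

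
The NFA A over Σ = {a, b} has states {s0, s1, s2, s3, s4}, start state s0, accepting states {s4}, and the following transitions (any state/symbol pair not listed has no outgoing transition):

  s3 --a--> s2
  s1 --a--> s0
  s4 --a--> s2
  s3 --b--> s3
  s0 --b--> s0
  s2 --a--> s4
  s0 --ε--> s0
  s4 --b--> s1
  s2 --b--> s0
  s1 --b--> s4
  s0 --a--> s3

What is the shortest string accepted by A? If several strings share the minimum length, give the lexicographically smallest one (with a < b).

aaa

A breadth-first search from s0 reaches an accepting state first via the path s0 → s3 → s2 → s4 on input aaa.
No string of length < 3 is accepted (BFS exhausts all shorter strings without reaching an accepting state), and aaa is the lexicographically least accepting string of length 3.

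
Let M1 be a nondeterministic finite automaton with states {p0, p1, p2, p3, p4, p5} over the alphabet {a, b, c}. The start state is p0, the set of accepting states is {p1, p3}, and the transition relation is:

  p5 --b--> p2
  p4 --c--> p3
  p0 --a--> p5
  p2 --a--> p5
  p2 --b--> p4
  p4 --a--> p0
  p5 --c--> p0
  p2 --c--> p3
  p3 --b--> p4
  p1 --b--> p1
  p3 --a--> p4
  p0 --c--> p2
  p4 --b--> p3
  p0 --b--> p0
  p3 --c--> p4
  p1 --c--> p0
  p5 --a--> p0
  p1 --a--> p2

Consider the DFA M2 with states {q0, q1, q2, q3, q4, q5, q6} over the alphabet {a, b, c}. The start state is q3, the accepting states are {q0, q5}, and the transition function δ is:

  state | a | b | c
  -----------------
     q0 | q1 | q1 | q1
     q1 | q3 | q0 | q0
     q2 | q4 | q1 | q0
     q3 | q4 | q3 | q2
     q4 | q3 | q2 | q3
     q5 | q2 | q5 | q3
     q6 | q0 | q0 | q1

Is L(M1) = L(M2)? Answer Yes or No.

Yes

Exploring the product automaton M1 × M2 from the start pair (p0, q3), following both machines on each input symbol, reaches 5 state pairs: (p0, q3), (p5, q4), (p2, q2), (p4, q1), (p3, q0).
M1 accepts in {p1, p3} and M2 accepts in {q0, q5}. In every reachable pair the two components are either both accepting — (p3, q0) — or both non-accepting, so no string is accepted by exactly one of the machines: L(M1) \ L(M2) and L(M2) \ L(M1) are both empty.
Hence every string is accepted by M1 iff it is accepted by M2, and the two languages coincide.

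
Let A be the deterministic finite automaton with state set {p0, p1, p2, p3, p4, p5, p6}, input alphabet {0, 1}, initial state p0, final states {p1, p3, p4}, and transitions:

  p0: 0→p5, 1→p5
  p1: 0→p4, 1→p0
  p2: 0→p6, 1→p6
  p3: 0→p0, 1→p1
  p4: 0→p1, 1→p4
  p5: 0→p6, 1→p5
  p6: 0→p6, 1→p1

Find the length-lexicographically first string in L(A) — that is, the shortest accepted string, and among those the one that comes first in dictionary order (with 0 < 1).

001

A breadth-first search from p0 reaches an accepting state first via the path p0 → p5 → p6 → p1 on input 001.
No string of length < 3 is accepted (BFS exhausts all shorter strings without reaching an accepting state), and 001 is the lexicographically least accepting string of length 3.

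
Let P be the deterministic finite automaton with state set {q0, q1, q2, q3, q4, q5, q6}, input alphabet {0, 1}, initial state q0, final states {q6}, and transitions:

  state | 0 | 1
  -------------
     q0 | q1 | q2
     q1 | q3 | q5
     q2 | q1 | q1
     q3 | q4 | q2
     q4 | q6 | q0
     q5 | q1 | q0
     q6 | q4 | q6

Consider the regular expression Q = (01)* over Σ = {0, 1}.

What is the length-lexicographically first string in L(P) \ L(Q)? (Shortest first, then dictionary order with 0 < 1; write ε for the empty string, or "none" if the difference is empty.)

0000

The string 0000 is accepted by P but not by Q.
No shorter string lies in the difference, and 0000 is the lexicographically first length-4 string in L(P) \ L(Q).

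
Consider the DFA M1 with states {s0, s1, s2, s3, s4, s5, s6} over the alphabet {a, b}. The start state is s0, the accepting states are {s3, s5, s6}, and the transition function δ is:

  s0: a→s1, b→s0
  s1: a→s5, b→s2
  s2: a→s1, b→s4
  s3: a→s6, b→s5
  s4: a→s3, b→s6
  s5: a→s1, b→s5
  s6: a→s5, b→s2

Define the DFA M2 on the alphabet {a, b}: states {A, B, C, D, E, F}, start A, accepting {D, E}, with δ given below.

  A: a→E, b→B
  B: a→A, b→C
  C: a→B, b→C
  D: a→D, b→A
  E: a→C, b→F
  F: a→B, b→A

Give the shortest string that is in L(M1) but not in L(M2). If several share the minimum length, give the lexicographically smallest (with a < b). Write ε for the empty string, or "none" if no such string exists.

The string aa is accepted by M1 but not by M2.
No shorter string lies in the difference, and aa is the lexicographically first length-2 string in L(M1) \ L(M2).

aa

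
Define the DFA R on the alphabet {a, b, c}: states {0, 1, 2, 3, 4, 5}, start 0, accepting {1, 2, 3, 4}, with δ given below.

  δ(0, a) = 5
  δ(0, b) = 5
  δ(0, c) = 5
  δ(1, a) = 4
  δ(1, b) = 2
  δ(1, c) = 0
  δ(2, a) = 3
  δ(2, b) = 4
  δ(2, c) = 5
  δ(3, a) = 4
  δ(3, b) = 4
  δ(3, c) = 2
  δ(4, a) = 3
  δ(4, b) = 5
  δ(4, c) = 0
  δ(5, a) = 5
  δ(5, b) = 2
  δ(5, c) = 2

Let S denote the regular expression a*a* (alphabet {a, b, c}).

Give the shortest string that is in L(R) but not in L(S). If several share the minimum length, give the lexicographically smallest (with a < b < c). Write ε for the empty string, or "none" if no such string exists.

The string ab is accepted by R but not by S.
No shorter string lies in the difference, and ab is the lexicographically first length-2 string in L(R) \ L(S).

ab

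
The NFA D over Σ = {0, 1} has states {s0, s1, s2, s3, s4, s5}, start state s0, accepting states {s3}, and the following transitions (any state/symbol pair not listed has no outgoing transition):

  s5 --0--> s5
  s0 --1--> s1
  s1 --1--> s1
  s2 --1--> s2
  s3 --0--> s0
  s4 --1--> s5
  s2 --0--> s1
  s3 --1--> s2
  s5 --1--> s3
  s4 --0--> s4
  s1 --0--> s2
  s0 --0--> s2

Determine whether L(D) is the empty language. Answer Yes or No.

The states reachable from the start state are {s0, s1, s2}.
None of the accepting states {s3} is reachable, so no string is accepted and L(D) = ∅.

Yes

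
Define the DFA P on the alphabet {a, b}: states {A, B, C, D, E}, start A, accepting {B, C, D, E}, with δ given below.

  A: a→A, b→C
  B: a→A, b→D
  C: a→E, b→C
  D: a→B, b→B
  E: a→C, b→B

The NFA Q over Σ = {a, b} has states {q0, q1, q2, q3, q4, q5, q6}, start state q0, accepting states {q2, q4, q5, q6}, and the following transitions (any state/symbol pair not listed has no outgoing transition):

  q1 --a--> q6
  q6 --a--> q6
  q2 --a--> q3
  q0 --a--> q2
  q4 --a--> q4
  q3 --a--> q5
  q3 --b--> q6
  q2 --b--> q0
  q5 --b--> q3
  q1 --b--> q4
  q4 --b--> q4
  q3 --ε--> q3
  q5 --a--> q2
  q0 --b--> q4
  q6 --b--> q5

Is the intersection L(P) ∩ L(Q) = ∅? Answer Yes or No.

No

The string b is accepted by both P and Q.
Hence L(P) ∩ L(Q) ≠ ∅.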